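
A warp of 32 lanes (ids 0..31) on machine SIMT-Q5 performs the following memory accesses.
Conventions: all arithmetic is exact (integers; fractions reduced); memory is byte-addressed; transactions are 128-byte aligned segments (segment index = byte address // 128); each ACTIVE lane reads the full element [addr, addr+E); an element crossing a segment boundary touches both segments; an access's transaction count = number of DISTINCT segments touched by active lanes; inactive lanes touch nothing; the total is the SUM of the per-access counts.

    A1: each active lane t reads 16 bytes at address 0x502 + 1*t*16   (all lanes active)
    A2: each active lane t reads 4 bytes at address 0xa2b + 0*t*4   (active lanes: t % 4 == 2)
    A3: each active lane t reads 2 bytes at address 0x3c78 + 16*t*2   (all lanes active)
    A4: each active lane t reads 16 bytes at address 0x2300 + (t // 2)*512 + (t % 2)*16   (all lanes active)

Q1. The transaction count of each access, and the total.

A1: 5 transactions
A2: 1 transaction
A3: 9 transactions
A4: 16 transactions

Answer: 5,1,9,16; total 31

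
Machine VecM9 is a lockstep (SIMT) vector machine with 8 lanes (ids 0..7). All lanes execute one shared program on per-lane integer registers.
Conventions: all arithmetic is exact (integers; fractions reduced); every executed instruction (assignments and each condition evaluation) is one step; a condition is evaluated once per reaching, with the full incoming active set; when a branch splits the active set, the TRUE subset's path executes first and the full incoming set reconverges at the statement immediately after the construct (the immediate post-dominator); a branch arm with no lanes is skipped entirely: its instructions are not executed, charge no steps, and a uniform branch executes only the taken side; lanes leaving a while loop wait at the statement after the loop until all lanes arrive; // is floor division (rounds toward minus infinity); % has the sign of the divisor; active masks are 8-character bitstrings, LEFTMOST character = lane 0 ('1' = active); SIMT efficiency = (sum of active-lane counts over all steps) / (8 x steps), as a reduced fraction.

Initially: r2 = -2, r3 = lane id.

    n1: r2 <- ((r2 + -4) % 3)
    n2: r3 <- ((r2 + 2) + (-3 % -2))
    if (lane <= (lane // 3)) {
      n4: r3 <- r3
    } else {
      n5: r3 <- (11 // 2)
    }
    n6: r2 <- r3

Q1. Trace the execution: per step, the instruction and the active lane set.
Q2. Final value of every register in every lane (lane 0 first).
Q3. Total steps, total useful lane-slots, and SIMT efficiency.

step 0: r2 <- ((r2 + -4) % 3)        11111111
step 1: r3 <- ((r2 + 2) + (-3 % -2)) 11111111
step 2: eval (lane <= (lane // 3))   11111111
step 3: r3 <- r3                     10000000
step 4: r3 <- (11 // 2)              01111111
step 5: r2 <- r3                     11111111

Answer: 6 steps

r2: 1,5,5,5,5,5,5,5
r3: 1,5,5,5,5,5,5,5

steps = 6; useful = 40; efficiency = 40/48 = 5/6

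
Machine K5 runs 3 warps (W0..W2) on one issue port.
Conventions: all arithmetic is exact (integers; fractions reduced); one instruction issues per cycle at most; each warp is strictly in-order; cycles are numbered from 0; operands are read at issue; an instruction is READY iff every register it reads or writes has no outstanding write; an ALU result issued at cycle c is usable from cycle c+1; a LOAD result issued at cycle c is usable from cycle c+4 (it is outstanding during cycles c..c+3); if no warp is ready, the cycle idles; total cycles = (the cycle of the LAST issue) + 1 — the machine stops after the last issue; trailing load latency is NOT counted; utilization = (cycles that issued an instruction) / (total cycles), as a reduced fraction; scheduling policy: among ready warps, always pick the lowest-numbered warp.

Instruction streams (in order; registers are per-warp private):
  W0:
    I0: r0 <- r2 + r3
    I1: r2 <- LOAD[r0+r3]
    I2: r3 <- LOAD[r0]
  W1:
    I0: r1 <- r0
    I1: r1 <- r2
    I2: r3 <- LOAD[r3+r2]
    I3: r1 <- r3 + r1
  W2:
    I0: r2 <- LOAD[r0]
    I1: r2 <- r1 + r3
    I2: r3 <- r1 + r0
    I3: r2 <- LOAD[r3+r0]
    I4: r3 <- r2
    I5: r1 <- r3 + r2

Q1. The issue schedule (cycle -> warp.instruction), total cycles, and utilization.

cycle 0: W0.I0
cycle 1: W0.I1
cycle 2: W0.I2
cycle 3: W1.I0
cycle 4: W1.I1
cycle 5: W1.I2
cycle 6: W2.I0
cycle 7: idle
cycle 8: idle
cycle 9: W1.I3
cycle 10: W2.I1
cycle 11: W2.I2
cycle 12: W2.I3
cycle 13: idle
cycle 14: idle
cycle 15: idle
cycle 16: W2.I4
cycle 17: W2.I5

Answer: 18 cycles, utilization 13/18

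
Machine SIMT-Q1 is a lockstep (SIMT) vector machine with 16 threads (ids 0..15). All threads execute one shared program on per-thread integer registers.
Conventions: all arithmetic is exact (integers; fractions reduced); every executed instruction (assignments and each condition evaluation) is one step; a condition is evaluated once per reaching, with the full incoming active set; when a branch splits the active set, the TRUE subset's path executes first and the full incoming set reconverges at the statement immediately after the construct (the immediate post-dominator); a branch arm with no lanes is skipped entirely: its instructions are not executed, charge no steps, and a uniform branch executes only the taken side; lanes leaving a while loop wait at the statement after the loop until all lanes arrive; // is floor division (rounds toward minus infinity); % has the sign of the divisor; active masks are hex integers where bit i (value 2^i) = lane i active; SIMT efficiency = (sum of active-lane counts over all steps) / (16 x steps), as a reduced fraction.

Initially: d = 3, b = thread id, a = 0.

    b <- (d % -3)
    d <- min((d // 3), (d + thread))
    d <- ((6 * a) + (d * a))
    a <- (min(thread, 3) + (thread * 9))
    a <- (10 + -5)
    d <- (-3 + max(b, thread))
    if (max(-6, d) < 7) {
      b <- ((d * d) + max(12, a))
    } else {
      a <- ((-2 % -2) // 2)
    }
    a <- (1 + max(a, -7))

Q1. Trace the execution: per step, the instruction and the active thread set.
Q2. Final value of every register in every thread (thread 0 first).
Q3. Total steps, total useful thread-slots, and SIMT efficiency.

step 0: b <- (d % -3)                0xffff
step 1: d <- min((d // 3), (d + thread)) 0xffff
step 2: d <- ((6 * a) + (d * a))     0xffff
step 3: a <- (min(thread, 3) + (thread * 9)) 0xffff
step 4: a <- (10 + -5)               0xffff
step 5: d <- (-3 + max(b, thread))   0xffff
step 6: eval (max(-6, d) < 7)        0xffff
step 7: b <- ((d * d) + max(12, a))  0x03ff
step 8: a <- ((-2 % -2) // 2)        0xfc00
step 9: a <- (1 + max(a, -7))        0xffff

Answer: 10 steps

d: -3,-2,-1,0,1,2,3,4,5,6,7,8,9,10,11,12
b: 21,16,13,12,13,16,21,28,37,48,0,0,0,0,0,0
a: 6,6,6,6,6,6,6,6,6,6,1,1,1,1,1,1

steps = 10; useful = 144; efficiency = 144/160 = 9/10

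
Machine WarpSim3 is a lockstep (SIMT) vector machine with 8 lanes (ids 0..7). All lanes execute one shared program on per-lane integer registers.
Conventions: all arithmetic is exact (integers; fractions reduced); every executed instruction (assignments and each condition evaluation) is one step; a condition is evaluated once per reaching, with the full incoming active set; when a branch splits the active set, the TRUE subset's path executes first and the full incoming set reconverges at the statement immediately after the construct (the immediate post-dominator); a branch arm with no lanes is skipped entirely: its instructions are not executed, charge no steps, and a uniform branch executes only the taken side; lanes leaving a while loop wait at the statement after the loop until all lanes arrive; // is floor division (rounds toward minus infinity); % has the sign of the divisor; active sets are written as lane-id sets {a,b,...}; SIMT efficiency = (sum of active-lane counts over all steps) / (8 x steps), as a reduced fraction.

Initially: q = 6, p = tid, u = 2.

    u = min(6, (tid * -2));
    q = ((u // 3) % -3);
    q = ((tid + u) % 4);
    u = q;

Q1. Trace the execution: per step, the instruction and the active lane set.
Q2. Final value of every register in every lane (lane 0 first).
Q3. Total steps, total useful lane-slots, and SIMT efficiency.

step 0: u <- min(6, (tid * -2))      {0,1,2,3,4,5,6,7}
step 1: q <- ((u // 3) % -3)         {0,1,2,3,4,5,6,7}
step 2: q <- ((tid + u) % 4)         {0,1,2,3,4,5,6,7}
step 3: u <- q                       {0,1,2,3,4,5,6,7}

Answer: 4 steps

q: 0,3,2,1,0,3,2,1
p: 0,1,2,3,4,5,6,7
u: 0,3,2,1,0,3,2,1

steps = 4; useful = 32; efficiency = 32/32 = 1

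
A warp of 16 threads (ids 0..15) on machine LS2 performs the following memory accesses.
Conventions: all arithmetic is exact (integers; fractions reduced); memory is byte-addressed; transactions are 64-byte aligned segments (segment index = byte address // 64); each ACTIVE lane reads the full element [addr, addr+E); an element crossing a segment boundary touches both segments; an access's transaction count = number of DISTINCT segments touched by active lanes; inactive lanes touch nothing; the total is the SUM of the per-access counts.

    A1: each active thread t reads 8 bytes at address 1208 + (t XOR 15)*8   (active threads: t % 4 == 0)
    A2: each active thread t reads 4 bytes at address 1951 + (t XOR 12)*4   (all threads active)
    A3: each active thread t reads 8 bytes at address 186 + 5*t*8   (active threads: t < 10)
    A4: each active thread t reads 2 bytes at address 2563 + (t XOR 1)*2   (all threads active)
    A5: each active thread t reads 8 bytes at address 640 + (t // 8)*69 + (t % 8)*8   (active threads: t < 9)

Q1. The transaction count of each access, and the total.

A1: 2 transactions
A2: 2 transactions
A3: 7 transactions
A4: 1 transaction
A5: 2 transactions

Answer: 2,2,7,1,2; total 14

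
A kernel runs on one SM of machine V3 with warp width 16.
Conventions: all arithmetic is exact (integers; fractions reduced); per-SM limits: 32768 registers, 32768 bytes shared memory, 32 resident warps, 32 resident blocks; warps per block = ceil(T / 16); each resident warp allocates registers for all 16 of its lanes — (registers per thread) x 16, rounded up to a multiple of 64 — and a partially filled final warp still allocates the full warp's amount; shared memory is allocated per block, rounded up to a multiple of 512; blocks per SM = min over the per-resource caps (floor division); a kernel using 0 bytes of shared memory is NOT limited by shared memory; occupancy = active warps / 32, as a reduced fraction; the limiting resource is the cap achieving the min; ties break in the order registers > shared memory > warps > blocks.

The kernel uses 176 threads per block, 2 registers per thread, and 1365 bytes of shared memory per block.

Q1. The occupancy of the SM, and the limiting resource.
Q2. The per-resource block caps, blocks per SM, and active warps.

Answer: occupancy 11/16, limited by warps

registers: 46 blocks
shared memory: 21 blocks
warps: 2 blocks
blocks: 32 blocks

Answer: 2 blocks, 22 active warps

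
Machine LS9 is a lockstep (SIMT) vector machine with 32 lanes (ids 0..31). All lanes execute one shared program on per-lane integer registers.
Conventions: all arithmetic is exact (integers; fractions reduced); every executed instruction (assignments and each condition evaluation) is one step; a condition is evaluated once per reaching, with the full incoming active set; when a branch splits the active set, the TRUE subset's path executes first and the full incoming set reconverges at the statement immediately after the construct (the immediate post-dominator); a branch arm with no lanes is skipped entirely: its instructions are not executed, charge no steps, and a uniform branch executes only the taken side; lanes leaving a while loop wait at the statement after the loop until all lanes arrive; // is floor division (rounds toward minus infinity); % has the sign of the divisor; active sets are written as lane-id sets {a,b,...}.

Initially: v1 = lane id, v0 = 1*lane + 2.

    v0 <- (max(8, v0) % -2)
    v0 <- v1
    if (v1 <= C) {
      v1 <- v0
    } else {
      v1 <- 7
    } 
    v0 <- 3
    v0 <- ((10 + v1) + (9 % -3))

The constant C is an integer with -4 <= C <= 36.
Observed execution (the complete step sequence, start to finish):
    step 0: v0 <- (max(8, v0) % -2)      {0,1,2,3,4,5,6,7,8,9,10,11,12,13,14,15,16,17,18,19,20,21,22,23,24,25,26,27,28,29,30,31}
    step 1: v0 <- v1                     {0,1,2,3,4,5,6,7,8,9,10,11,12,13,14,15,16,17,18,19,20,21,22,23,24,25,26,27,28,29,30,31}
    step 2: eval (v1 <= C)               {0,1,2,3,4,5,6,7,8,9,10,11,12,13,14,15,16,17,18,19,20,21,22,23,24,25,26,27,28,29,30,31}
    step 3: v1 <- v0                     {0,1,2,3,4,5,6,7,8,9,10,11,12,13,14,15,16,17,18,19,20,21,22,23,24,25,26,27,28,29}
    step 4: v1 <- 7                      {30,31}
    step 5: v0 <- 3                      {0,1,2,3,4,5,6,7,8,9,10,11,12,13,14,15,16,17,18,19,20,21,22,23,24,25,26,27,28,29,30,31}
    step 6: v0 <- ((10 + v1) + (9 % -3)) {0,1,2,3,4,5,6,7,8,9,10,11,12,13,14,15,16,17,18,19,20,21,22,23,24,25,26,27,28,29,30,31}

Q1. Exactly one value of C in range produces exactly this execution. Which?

Answer: C = 29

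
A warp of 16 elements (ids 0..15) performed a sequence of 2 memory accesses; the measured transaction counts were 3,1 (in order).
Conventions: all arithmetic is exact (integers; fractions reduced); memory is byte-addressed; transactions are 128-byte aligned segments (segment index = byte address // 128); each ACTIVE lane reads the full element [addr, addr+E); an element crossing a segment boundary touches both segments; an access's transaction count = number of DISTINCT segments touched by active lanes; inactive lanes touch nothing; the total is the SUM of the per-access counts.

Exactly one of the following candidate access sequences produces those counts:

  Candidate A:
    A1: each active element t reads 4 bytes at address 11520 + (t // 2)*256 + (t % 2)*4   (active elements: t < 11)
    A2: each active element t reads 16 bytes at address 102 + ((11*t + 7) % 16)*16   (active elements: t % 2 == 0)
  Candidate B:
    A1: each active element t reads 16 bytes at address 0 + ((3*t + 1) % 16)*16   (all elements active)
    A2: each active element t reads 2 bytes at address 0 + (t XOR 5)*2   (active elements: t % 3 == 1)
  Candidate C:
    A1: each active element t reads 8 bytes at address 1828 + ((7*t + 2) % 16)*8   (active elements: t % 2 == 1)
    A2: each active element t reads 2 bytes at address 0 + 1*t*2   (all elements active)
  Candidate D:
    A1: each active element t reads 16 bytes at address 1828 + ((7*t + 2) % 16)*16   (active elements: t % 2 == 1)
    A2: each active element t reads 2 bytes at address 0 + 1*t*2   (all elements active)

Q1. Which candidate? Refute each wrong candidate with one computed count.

A: A1 gives 6 transactions, not 3
B: A1 gives 2 transactions, not 3
C: A1 gives 2 transactions, not 3
D: all counts match (3,1)

Answer: D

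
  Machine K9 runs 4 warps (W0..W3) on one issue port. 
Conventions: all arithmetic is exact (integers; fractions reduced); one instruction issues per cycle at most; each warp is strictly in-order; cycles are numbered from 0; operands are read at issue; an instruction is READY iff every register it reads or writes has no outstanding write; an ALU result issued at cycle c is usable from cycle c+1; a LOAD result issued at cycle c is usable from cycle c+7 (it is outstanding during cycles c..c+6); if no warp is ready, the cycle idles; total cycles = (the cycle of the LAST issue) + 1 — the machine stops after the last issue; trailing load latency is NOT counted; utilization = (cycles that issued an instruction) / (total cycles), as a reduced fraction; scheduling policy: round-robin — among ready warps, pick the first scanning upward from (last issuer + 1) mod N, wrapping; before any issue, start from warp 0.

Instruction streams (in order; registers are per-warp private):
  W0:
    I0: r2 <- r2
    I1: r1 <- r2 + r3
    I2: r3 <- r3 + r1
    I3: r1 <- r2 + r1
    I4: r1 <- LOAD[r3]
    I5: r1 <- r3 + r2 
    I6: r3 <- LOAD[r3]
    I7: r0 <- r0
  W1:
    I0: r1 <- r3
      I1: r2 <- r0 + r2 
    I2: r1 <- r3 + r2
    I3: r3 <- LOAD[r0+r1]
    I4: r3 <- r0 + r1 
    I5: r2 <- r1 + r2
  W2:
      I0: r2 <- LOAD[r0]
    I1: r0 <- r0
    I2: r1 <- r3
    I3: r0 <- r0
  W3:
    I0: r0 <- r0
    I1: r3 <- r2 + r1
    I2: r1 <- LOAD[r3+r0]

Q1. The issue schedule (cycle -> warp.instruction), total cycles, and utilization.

cycle 0: W0.I0
cycle 1: W1.I0
cycle 2: W2.I0
cycle 3: W3.I0
cycle 4: W0.I1
cycle 5: W1.I1
cycle 6: W2.I1
cycle 7: W3.I1
cycle 8: W0.I2
cycle 9: W1.I2
cycle 10: W2.I2
cycle 11: W3.I2
cycle 12: W0.I3
cycle 13: W1.I3
cycle 14: W2.I3
cycle 15: W0.I4
cycle 16: idle
cycle 17: idle
cycle 18: idle
cycle 19: idle
cycle 20: W1.I4
cycle 21: W1.I5
cycle 22: W0.I5
cycle 23: W0.I6
cycle 24: W0.I7

Answer: 25 cycles, utilization 21/25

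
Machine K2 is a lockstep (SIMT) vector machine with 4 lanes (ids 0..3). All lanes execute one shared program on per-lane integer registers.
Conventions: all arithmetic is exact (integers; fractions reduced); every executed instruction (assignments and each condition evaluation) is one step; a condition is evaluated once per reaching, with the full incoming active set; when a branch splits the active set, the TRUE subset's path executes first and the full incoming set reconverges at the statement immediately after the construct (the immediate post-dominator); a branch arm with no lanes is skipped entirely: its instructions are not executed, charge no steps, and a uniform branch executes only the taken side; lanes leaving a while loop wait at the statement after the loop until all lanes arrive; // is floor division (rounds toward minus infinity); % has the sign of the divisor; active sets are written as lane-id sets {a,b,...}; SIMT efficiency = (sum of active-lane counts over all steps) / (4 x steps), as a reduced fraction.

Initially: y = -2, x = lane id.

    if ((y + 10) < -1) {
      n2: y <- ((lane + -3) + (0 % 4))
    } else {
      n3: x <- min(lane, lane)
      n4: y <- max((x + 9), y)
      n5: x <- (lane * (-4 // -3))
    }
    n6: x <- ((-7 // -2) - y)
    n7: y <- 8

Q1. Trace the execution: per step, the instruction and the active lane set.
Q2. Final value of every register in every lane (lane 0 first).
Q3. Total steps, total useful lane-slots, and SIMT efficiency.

step 0: eval ((y + 10) < -1)         {0,1,2,3}
step 1: x <- min(lane, lane)         {0,1,2,3}
step 2: y <- max((x + 9), y)         {0,1,2,3}
step 3: x <- (lane * (-4 // -3))     {0,1,2,3}
step 4: x <- ((-7 // -2) - y)        {0,1,2,3}
step 5: y <- 8                       {0,1,2,3}

Answer: 6 steps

y: 8,8,8,8
x: -6,-7,-8,-9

steps = 6; useful = 24; efficiency = 24/24 = 1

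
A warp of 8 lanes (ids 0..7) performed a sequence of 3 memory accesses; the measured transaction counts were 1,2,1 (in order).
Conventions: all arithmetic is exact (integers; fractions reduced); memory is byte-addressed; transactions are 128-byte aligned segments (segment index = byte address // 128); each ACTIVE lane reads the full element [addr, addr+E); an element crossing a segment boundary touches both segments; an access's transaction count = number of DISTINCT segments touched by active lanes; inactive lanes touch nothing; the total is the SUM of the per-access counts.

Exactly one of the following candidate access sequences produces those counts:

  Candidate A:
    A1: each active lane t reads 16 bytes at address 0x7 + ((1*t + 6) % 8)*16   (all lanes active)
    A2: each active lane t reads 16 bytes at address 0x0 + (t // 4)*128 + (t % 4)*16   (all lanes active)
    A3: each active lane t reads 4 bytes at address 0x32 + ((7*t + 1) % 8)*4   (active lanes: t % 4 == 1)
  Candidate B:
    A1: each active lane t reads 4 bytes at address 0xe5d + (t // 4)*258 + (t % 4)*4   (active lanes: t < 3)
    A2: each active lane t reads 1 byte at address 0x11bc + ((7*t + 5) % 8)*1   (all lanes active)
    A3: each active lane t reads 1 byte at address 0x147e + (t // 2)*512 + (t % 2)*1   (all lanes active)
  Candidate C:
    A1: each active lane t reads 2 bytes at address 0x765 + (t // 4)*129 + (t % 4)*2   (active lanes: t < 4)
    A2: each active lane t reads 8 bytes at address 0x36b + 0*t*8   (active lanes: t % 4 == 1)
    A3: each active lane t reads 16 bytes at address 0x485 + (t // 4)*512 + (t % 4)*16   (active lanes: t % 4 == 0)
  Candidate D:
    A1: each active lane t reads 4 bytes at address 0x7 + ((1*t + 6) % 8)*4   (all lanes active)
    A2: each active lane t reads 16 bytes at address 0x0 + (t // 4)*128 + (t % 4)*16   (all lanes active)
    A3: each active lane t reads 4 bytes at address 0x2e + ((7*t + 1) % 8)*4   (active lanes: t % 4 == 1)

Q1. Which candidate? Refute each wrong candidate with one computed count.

A: A1 gives 2 transactions, not 1
B: A2 gives 1 transaction, not 2
C: A2 gives 1 transaction, not 2
D: all counts match (1,2,1)

Answer: D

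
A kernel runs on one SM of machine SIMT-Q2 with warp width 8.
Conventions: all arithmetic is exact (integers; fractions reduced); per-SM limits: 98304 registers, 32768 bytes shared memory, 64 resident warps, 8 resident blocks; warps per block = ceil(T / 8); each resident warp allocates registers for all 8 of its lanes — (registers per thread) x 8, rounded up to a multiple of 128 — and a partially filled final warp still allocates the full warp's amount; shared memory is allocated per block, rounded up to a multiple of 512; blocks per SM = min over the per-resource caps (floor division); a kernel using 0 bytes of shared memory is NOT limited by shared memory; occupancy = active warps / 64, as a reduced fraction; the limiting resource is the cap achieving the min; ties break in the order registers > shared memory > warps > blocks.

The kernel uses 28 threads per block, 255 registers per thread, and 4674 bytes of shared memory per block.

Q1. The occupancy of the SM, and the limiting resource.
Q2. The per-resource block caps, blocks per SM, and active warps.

Answer: occupancy 3/8, limited by shared memory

registers: 12 blocks
shared memory: 6 blocks
warps: 16 blocks
blocks: 8 blocks

Answer: 6 blocks, 24 active warps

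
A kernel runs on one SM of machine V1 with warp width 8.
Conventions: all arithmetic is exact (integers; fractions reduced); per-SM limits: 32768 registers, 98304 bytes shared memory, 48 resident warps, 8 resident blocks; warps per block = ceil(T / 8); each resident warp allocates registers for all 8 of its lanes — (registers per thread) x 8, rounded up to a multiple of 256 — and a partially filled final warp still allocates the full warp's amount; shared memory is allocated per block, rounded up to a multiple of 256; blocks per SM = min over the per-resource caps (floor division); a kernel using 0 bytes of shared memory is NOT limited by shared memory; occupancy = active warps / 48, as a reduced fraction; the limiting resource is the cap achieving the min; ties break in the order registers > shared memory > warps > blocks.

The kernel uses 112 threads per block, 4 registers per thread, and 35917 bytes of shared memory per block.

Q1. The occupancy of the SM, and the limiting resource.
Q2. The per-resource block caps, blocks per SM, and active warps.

Answer: occupancy 7/12, limited by shared memory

registers: 9 blocks
shared memory: 2 blocks
warps: 3 blocks
blocks: 8 blocks

Answer: 2 blocks, 28 active warps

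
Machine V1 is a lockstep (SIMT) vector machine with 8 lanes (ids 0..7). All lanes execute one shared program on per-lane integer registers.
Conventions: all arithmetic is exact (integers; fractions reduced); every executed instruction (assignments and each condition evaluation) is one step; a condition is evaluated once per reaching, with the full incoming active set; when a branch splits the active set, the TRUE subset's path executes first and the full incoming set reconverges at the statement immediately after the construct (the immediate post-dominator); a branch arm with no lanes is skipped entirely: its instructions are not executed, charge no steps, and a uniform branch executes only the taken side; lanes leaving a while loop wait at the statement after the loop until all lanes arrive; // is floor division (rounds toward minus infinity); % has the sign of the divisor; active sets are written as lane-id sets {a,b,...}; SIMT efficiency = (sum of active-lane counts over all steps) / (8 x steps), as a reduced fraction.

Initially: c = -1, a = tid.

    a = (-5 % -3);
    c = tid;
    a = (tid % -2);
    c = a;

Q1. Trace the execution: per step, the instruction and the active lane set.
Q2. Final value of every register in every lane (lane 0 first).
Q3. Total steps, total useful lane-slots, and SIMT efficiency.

step 0: a <- (-5 % -3)               {0,1,2,3,4,5,6,7}
step 1: c <- tid                     {0,1,2,3,4,5,6,7}
step 2: a <- (tid % -2)              {0,1,2,3,4,5,6,7}
step 3: c <- a                       {0,1,2,3,4,5,6,7}

Answer: 4 steps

c: 0,-1,0,-1,0,-1,0,-1
a: 0,-1,0,-1,0,-1,0,-1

steps = 4; useful = 32; efficiency = 32/32 = 1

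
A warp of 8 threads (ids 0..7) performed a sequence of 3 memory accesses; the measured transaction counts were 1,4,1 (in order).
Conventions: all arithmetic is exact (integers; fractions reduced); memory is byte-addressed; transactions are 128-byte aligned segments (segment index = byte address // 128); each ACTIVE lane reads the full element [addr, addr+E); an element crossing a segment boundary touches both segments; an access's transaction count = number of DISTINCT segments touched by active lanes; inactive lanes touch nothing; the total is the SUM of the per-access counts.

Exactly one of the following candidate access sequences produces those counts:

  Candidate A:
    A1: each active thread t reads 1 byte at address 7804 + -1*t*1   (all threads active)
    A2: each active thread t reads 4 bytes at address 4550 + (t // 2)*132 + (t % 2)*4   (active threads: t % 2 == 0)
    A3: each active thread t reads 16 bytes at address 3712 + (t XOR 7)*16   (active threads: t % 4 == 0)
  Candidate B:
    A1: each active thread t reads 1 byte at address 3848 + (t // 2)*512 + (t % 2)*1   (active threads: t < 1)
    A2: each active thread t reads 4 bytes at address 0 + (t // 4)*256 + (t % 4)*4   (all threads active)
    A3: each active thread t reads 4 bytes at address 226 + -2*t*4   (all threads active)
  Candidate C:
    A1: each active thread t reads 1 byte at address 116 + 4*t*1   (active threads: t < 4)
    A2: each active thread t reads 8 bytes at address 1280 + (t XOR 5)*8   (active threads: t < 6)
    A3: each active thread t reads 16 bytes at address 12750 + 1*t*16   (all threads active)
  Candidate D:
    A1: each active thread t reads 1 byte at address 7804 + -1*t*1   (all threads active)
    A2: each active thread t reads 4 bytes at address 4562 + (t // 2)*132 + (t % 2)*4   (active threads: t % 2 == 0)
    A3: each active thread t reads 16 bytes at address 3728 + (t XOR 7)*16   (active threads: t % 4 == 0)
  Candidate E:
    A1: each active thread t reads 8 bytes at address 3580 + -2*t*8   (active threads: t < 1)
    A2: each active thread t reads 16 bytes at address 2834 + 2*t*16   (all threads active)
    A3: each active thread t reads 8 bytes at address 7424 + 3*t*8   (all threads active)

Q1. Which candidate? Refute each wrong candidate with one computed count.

B: A2 gives 2 transactions, not 4
C: A1 gives 2 transactions, not 1
D: A3 gives 2 transactions, not 1
E: A1 gives 2 transactions, not 1
A: all counts match (1,4,1)

Answer: A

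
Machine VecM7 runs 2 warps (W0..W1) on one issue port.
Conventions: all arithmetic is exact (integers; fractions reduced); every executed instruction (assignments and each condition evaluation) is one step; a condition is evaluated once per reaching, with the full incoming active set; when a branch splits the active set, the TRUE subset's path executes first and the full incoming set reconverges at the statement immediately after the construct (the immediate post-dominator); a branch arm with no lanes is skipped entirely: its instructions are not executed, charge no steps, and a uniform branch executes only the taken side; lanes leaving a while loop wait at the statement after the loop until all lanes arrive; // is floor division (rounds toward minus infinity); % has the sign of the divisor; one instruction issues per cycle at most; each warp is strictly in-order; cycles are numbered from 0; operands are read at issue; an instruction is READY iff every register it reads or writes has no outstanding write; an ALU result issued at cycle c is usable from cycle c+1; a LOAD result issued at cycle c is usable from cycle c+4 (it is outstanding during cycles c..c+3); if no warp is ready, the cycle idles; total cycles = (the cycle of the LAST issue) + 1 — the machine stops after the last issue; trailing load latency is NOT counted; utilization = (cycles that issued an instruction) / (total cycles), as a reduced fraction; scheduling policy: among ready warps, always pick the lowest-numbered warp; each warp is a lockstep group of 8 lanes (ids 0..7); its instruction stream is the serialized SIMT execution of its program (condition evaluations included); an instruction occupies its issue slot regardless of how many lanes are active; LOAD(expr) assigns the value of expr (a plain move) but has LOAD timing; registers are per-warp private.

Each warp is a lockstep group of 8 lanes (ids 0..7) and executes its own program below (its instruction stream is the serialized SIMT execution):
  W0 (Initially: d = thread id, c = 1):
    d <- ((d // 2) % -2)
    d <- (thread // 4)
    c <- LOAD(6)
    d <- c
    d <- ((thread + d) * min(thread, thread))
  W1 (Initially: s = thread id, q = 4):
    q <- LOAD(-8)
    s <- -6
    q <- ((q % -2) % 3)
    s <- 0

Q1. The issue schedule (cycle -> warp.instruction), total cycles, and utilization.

cycle 0: W0.I0
cycle 1: W0.I1
cycle 2: W0.I2
cycle 3: W1.I0
cycle 4: W1.I1
cycle 5: idle
cycle 6: W0.I3
cycle 7: W0.I4
cycle 8: W1.I2
cycle 9: W1.I3

Answer: 10 cycles, utilization 9/10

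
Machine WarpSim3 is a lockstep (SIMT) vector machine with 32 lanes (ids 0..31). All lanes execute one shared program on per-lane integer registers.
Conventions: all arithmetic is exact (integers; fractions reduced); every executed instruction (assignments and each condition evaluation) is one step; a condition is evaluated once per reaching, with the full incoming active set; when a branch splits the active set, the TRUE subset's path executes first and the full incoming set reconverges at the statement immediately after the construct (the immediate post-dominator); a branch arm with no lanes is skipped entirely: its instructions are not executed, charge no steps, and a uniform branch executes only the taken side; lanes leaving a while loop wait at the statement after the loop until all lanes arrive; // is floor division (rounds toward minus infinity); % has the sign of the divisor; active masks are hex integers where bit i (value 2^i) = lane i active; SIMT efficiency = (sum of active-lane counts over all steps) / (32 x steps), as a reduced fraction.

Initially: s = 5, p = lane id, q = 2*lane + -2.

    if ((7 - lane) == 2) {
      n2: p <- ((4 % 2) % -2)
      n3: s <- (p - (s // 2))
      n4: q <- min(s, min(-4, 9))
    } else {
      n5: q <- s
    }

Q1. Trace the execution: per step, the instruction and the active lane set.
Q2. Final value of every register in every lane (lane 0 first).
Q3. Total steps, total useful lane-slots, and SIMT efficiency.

step 0: eval ((7 - lane) == 2)       0xffffffff
step 1: p <- ((4 % 2) % -2)          0x00000020
step 2: s <- (p - (s // 2))          0x00000020
step 3: q <- min(s, min(-4, 9))      0x00000020
step 4: q <- s                       0xffffffdf

Answer: 5 steps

s: 5,5,5,5,5,-2,5,5,5,5,5,5,5,5,5,5,5,5,5,5,5,5,5,5,5,5,5,5,5,5,5,5
p: 0,1,2,3,4,0,6,7,8,9,10,11,12,13,14,15,16,17,18,19,20,21,22,23,24,25,26,27,28,29,30,31
q: 5,5,5,5,5,-4,5,5,5,5,5,5,5,5,5,5,5,5,5,5,5,5,5,5,5,5,5,5,5,5,5,5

steps = 5; useful = 66; efficiency = 66/160 = 33/80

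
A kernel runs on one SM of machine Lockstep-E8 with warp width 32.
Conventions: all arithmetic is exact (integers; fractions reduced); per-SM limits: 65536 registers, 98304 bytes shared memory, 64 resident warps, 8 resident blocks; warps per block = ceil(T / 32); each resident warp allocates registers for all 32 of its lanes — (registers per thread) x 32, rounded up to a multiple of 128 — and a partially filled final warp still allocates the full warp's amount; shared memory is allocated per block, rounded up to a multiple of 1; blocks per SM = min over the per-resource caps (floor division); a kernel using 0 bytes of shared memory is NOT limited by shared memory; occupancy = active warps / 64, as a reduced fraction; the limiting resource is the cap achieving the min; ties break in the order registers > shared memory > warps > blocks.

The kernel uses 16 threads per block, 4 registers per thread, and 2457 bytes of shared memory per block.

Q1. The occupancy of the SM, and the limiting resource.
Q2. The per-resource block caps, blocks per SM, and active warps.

Answer: occupancy 1/8, limited by blocks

registers: 512 blocks
shared memory: 40 blocks
warps: 64 blocks
blocks: 8 blocks

Answer: 8 blocks, 8 active warps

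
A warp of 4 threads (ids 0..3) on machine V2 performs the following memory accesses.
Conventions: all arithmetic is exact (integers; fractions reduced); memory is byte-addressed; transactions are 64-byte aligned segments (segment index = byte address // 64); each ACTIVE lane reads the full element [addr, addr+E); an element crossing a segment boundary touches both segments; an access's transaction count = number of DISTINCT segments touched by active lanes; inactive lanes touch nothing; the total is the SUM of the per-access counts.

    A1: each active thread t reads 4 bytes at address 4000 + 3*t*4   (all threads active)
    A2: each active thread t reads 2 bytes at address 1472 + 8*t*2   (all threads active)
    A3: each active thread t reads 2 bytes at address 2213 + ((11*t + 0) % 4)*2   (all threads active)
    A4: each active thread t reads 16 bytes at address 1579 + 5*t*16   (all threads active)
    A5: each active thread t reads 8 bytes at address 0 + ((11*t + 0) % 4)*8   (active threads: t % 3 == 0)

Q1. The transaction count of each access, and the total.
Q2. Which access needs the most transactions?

A1: 2 transactions
A2: 1 transaction
A3: 1 transaction
A4: 5 transactions
A5: 1 transaction

Answer: 2,1,1,5,1; total 10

Answer: A4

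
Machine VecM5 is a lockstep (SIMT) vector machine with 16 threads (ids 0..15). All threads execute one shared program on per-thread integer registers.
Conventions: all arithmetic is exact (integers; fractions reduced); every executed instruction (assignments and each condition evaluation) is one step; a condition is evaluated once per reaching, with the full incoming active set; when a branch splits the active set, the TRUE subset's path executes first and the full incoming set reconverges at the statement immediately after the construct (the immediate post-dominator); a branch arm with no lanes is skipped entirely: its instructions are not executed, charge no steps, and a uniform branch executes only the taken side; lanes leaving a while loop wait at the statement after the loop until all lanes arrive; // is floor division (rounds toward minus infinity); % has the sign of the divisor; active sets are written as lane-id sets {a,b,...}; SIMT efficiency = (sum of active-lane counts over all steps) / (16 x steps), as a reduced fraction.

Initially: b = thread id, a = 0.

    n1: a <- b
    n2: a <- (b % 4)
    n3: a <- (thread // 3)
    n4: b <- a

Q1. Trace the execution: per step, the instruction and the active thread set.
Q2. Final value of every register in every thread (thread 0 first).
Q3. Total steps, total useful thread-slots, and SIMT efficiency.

step 0: a <- b                       {0,1,2,3,4,5,6,7,8,9,10,11,12,13,14,15}
step 1: a <- (b % 4)                 {0,1,2,3,4,5,6,7,8,9,10,11,12,13,14,15}
step 2: a <- (thread // 3)           {0,1,2,3,4,5,6,7,8,9,10,11,12,13,14,15}
step 3: b <- a                       {0,1,2,3,4,5,6,7,8,9,10,11,12,13,14,15}

Answer: 4 steps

b: 0,0,0,1,1,1,2,2,2,3,3,3,4,4,4,5
a: 0,0,0,1,1,1,2,2,2,3,3,3,4,4,4,5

steps = 4; useful = 64; efficiency = 64/64 = 1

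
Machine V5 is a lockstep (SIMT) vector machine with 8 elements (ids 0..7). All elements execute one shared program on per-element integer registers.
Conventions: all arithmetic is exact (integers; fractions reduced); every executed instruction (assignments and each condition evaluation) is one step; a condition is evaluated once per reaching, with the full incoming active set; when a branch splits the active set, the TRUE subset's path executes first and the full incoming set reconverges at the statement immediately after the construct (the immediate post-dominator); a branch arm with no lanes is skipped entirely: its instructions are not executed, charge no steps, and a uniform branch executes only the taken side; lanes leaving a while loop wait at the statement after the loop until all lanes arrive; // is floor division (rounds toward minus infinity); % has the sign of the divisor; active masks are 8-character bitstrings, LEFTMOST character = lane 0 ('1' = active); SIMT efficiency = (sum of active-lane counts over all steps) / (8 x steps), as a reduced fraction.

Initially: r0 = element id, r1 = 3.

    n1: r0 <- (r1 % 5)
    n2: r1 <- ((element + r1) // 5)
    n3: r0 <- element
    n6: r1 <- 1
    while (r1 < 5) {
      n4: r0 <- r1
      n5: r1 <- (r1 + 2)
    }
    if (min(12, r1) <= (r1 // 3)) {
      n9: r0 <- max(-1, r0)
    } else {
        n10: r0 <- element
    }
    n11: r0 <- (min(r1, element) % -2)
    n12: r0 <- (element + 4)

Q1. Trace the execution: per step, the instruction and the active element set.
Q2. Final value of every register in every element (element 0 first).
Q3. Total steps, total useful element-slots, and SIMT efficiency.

step 0: r0 <- (r1 % 5)               11111111
step 1: r1 <- ((element + r1) // 5)  11111111
step 2: r0 <- element                11111111
step 3: r1 <- 1                      11111111
step 4: eval (r1 < 5)                11111111
step 5: r0 <- r1                     11111111
step 6: r1 <- (r1 + 2)               11111111
step 7: eval (r1 < 5)                11111111
step 8: r0 <- r1                     11111111
step 9: r1 <- (r1 + 2)               11111111
step 10: eval (r1 < 5)                11111111
step 11: eval (min(12, r1) <= (r1 // 3)) 11111111
step 12: r0 <- element                11111111
step 13: r0 <- (min(r1, element) % -2) 11111111
step 14: r0 <- (element + 4)          11111111

Answer: 15 steps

r0: 4,5,6,7,8,9,10,11
r1: 5,5,5,5,5,5,5,5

steps = 15; useful = 120; efficiency = 120/120 = 1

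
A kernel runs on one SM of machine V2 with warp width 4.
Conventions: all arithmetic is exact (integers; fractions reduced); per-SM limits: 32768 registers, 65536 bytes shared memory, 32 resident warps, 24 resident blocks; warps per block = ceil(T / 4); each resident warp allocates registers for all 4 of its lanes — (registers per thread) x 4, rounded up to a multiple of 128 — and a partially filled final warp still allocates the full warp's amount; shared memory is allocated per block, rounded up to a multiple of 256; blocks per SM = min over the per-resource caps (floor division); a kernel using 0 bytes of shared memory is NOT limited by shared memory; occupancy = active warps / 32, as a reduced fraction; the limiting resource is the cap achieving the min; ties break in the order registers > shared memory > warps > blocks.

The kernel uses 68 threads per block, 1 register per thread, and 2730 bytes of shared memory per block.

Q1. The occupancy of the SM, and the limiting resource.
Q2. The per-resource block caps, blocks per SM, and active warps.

Answer: occupancy 17/32, limited by warps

registers: 15 blocks
shared memory: 23 blocks
warps: 1 block
blocks: 24 blocks

Answer: 1 block, 17 active warps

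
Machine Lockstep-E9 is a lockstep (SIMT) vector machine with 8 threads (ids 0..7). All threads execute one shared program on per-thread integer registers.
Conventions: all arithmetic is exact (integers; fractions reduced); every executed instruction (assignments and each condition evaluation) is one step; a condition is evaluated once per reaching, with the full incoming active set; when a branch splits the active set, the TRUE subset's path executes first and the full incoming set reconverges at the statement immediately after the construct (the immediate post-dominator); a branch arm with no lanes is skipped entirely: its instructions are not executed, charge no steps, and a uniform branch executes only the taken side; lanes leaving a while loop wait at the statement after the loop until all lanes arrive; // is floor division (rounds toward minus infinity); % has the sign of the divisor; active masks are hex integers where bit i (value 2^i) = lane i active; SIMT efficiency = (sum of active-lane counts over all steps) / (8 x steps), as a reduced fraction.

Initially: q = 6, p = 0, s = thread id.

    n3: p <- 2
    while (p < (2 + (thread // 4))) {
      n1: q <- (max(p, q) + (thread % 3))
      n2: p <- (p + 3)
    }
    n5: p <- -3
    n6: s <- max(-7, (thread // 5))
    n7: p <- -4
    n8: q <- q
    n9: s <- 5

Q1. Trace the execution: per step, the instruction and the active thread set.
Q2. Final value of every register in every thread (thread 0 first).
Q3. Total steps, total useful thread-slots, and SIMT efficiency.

step 0: p <- 2                       0xff
step 1: eval (p < (2 + (thread // 4))) 0xff
step 2: q <- (max(p, q) + (thread % 3)) 0xf0
step 3: p <- (p + 3)                 0xf0
step 4: eval (p < (2 + (thread // 4))) 0xf0
step 5: p <- -3                      0xff
step 6: s <- max(-7, (thread // 5))  0xff
step 7: p <- -4                      0xff
step 8: q <- q                       0xff
step 9: s <- 5                       0xff

Answer: 10 steps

q: 6,6,6,6,7,8,6,7
p: -4,-4,-4,-4,-4,-4,-4,-4
s: 5,5,5,5,5,5,5,5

steps = 10; useful = 68; efficiency = 68/80 = 17/20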